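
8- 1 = 7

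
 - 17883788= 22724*( - 787 ) 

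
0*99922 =0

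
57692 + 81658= 139350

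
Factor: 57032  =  2^3*7129^1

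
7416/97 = 76 + 44/97 = 76.45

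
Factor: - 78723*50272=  - 2^5*3^2*1571^1*8747^1 = - 3957562656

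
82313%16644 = 15737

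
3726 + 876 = 4602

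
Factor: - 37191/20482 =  - 69/38= - 2^( - 1)*  3^1 * 19^(- 1)*23^1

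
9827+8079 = 17906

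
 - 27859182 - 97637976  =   - 125497158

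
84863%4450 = 313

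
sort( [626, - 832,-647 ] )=[ - 832,  -  647, 626 ]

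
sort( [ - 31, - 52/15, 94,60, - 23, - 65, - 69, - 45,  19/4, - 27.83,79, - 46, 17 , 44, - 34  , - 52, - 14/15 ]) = [ - 69  , - 65, - 52, - 46, - 45,-34, - 31, -27.83, - 23, - 52/15, - 14/15, 19/4,17,44, 60, 79, 94 ]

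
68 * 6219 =422892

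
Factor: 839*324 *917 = 2^2*3^4*7^1*131^1*839^1= 249273612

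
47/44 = 1  +  3/44 = 1.07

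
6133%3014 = 105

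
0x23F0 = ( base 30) a6k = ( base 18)1A72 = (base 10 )9200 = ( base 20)1300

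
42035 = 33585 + 8450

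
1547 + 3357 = 4904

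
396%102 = 90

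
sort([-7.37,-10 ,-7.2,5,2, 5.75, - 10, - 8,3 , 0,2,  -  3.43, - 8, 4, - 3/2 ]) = [ - 10, - 10 , - 8 ,-8, - 7.37,-7.2, - 3.43,-3/2,0,2, 2,3,4,5,5.75]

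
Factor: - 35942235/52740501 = -11980745/17580167  =  - 5^1*7^2*11^( - 1)*79^1*619^1*1598197^( - 1) 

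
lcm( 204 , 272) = 816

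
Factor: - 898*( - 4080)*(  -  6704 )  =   - 24562383360 = - 2^9*3^1*5^1 *17^1*419^1*449^1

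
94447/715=94447/715 = 132.09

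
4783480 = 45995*104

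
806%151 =51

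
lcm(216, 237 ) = 17064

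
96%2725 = 96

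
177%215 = 177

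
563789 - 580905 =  - 17116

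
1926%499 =429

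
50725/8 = 6340 + 5/8 = 6340.62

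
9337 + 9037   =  18374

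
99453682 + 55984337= 155438019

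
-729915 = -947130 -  - 217215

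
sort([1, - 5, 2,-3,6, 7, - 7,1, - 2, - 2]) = [ - 7,  -  5, - 3,- 2,  -  2, 1,1 , 2 , 6 , 7]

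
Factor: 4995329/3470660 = 2^( - 2) * 5^( - 1)*97^( - 1 )* 197^1 *1789^ ( - 1 )*25357^1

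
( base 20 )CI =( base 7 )516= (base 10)258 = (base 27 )9f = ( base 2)100000010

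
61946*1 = 61946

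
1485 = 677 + 808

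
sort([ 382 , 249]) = [249 , 382]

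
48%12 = 0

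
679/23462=679/23462=0.03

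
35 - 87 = -52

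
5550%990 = 600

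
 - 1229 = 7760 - 8989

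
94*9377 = 881438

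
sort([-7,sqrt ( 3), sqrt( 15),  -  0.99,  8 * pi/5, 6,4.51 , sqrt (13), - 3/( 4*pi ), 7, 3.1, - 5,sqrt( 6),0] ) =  [ - 7, - 5,-0.99, - 3/ (4*pi ),0,sqrt ( 3 ),sqrt( 6),3.1, sqrt ( 13),sqrt( 15), 4.51, 8*pi/5,6, 7]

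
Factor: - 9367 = -17^1*19^1*29^1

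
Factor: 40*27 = 2^3*3^3*5^1= 1080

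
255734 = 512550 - 256816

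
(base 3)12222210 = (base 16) 1110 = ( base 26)6c0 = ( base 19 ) c1h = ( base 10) 4368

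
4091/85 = 4091/85= 48.13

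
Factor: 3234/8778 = 7/19=7^1 * 19^( - 1)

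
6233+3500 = 9733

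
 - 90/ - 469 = 90/469 = 0.19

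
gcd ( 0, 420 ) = 420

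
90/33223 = 90/33223= 0.00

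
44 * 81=3564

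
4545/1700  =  909/340 = 2.67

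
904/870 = 452/435 = 1.04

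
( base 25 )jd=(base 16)1E8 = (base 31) FN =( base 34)EC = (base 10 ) 488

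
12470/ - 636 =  -20+125/318 = -19.61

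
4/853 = 4/853 = 0.00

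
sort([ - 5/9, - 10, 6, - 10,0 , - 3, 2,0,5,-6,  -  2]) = [  -  10,-10,-6, - 3, - 2, - 5/9,0, 0 , 2,  5, 6 ]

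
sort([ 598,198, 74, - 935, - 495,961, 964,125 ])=[-935,  -  495, 74,125, 198,598,961,  964]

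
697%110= 37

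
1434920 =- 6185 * ( - 232) 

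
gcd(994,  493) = 1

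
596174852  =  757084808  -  160909956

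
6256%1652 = 1300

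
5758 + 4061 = 9819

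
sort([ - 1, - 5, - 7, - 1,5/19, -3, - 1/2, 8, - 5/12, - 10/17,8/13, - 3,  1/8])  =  [- 7,-5, - 3, - 3, - 1, - 1, - 10/17, - 1/2, - 5/12, 1/8, 5/19,8/13,8]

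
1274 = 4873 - 3599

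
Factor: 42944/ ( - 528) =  - 2^2 * 3^( - 1 ) * 61^1 = - 244/3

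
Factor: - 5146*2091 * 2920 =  - 31420035120  =  -  2^4*3^1*5^1*17^1* 31^1*41^1*73^1*83^1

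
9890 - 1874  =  8016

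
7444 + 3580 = 11024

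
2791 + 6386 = 9177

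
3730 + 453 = 4183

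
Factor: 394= 2^1*197^1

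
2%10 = 2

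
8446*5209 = 43995214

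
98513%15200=7313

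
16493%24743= 16493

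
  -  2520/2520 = -1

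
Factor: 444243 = 3^1*373^1*397^1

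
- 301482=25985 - 327467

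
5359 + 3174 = 8533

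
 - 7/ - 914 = 7/914=0.01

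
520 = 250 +270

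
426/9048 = 71/1508 = 0.05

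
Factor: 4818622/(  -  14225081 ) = -2^1 * 13^( - 1)*1094237^( - 1 )*2409311^1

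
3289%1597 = 95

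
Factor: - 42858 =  - 2^1 * 3^2* 2381^1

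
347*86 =29842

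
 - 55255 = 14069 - 69324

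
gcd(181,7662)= 1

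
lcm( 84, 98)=588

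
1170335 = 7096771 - 5926436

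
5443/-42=-130+17/42 = -129.60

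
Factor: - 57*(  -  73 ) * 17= 3^1*17^1*19^1*73^1 = 70737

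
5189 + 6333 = 11522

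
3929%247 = 224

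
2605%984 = 637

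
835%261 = 52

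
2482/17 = 146 =146.00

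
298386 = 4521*66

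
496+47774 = 48270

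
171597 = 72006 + 99591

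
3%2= 1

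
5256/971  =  5+401/971 = 5.41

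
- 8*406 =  - 3248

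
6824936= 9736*701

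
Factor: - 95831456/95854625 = -2^5*5^( - 3)*7^3*83^( - 1 )*8731^1*9239^( - 1 )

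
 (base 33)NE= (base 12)545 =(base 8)1405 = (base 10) 773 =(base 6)3325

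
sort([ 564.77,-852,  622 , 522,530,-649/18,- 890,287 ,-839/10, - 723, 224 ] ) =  [-890,-852,-723, - 839/10, -649/18  ,  224,287, 522, 530,564.77, 622]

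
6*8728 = 52368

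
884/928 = 221/232 = 0.95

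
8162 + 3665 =11827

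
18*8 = 144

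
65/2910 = 13/582 = 0.02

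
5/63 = 5/63 = 0.08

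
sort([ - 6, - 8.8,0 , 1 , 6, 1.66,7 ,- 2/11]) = [ - 8.8, - 6, - 2/11,  0, 1, 1.66,6 , 7]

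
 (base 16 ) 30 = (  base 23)22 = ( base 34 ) 1E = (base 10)48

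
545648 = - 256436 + 802084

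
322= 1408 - 1086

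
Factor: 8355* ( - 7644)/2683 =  - 2^2*3^2 * 5^1*7^2*13^1*557^1*2683^ ( - 1 ) = -63865620/2683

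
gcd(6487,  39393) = 1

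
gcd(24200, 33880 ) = 4840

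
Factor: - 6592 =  - 2^6*103^1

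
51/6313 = 51/6313 = 0.01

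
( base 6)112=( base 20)24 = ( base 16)2c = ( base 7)62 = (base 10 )44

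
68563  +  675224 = 743787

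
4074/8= 509 + 1/4 = 509.25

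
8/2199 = 8/2199  =  0.00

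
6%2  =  0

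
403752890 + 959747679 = 1363500569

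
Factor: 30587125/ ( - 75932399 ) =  - 5^3 *23^1*37^( - 1)*757^(-1 )*2711^( - 1 ) * 10639^1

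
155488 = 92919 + 62569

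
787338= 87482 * 9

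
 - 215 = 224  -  439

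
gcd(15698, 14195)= 167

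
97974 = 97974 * 1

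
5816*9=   52344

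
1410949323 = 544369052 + 866580271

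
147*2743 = 403221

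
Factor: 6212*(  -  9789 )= - 60809268=- 2^2 * 3^1*13^1 *251^1*1553^1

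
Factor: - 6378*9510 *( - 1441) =2^2*3^2*5^1*11^1*131^1  *317^1*1063^1 = 87403537980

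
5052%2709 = 2343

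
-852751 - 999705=  -  1852456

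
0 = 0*24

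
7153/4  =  7153/4 = 1788.25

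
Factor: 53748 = 2^2*3^2*1493^1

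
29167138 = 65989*442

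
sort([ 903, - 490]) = [ - 490  ,  903 ]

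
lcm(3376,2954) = 23632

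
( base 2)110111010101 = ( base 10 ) 3541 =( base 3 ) 11212011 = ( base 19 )9f7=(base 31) 3l7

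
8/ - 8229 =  - 1+8221/8229 = -0.00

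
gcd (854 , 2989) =427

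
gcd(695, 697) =1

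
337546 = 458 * 737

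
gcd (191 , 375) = 1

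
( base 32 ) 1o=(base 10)56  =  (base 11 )51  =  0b111000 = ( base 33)1n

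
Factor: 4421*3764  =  16640644 = 2^2*941^1*4421^1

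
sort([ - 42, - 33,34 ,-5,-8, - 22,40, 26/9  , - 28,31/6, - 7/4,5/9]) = [ - 42, - 33, - 28,-22, - 8, - 5, - 7/4,5/9,26/9,31/6,  34 , 40]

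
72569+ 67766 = 140335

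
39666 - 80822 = - 41156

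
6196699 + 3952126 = 10148825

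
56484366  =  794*71139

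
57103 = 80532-23429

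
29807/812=29807/812 = 36.71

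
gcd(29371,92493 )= 1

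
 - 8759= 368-9127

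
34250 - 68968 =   -  34718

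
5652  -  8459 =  - 2807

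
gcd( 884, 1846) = 26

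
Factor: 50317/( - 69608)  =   - 2^( - 3)*7^( - 1)*11^ ( - 1)*67^1*113^( - 1 )*751^1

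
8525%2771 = 212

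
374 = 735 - 361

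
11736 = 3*3912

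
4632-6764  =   - 2132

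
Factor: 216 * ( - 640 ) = - 2^10 * 3^3*5^1 = - 138240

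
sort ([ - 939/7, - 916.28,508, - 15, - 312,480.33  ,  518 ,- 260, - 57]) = [  -  916.28, - 312, - 260, - 939/7, - 57, - 15,480.33,508, 518 ] 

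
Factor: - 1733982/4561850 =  - 866991/2280925 = - 3^1*5^( - 2)*91237^( - 1 )*288997^1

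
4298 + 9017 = 13315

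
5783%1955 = 1873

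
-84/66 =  - 2 + 8/11 = -1.27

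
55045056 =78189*704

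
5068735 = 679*7465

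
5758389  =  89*64701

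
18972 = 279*68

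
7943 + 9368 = 17311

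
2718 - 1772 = 946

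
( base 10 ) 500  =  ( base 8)764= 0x1f4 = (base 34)EO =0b111110100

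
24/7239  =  8/2413 = 0.00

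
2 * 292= 584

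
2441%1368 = 1073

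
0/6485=0 = 0.00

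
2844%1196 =452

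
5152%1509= 625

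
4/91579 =4/91579 = 0.00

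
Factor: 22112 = 2^5*691^1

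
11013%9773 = 1240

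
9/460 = 9/460  =  0.02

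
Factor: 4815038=2^1*2407519^1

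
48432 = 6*8072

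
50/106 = 25/53 = 0.47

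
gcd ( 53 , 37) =1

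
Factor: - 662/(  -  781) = 2^1*11^(- 1)* 71^( - 1)*331^1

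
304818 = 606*503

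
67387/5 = 67387/5   =  13477.40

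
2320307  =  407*5701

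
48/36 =4/3 = 1.33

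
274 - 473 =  - 199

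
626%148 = 34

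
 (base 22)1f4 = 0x332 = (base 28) 116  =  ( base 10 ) 818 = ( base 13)4AC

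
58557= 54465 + 4092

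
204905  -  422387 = -217482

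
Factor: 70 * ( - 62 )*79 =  - 2^2*5^1*7^1*31^1*79^1 = -342860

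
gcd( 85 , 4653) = 1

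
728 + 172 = 900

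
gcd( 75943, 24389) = 1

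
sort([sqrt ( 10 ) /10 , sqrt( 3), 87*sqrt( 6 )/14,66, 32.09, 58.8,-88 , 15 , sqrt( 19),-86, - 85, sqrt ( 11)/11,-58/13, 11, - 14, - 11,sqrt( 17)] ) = [ - 88 , - 86,-85, - 14, - 11,  -  58/13,sqrt (11) /11 , sqrt( 10)/10, sqrt( 3 ),sqrt( 17), sqrt ( 19 ),11, 15, 87*sqrt(6)/14,32.09,  58.8,66] 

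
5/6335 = 1/1267 = 0.00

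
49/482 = 49/482=0.10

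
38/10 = 3  +  4/5= 3.80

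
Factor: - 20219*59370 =- 2^1*3^1*5^1*1979^1 * 20219^1 = - 1200402030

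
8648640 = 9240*936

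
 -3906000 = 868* (-4500 )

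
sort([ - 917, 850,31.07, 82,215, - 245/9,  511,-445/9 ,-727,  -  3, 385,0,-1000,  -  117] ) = [ - 1000, - 917, - 727,-117,-445/9, -245/9, - 3, 0, 31.07, 82, 215, 385, 511, 850]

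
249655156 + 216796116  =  466451272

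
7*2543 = 17801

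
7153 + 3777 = 10930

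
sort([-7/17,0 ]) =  [ - 7/17, 0]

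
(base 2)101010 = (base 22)1K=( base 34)18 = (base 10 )42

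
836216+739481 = 1575697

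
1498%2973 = 1498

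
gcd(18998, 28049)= 7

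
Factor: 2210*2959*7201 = 47090147390 = 2^1*5^1*11^1*13^1*17^1*19^1*269^1 * 379^1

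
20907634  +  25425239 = 46332873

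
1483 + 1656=3139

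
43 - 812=-769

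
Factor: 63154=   2^1*7^1*13^1 *347^1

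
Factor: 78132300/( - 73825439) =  - 2^2*3^1*5^2*97^( - 1)*260441^1 * 761087^( - 1 ) 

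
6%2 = 0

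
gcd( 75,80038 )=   1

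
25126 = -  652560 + 677686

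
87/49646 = 87/49646 = 0.00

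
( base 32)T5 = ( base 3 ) 1021120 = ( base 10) 933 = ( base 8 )1645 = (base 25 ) 1c8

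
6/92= 3/46 = 0.07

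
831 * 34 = 28254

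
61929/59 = 61929/59  =  1049.64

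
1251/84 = 14+ 25/28=14.89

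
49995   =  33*1515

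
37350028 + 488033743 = 525383771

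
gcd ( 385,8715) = 35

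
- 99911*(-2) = 199822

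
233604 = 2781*84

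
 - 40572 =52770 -93342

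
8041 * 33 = 265353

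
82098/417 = 27366/139 = 196.88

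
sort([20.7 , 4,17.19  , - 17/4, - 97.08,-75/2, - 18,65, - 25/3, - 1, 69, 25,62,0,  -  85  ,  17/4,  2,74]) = [ - 97.08, - 85, - 75/2, -18, - 25/3 , - 17/4, - 1, 0, 2,4,17/4 , 17.19, 20.7,25,62,65, 69, 74 ]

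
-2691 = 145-2836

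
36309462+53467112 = 89776574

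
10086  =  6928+3158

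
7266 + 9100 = 16366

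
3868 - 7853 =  - 3985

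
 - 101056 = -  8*12632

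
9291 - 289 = 9002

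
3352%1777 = 1575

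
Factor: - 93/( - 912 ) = 31/304 = 2^(-4)*19^( - 1 ) * 31^1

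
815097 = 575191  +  239906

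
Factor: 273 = 3^1 * 7^1*13^1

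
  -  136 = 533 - 669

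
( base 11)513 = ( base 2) 1001101011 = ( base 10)619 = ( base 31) ju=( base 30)KJ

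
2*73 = 146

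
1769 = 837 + 932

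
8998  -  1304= 7694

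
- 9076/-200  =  45 + 19/50 =45.38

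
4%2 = 0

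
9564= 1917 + 7647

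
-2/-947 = 2/947 = 0.00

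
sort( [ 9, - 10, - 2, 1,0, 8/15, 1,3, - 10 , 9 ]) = [ -10, - 10, - 2, 0, 8/15,1,1 , 3, 9, 9] 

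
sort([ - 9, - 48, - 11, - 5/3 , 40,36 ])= [ - 48, - 11,-9, - 5/3,36, 40]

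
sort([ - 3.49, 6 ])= [-3.49, 6] 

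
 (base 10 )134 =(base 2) 10000110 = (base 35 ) 3t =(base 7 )251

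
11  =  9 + 2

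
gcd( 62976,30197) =1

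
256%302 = 256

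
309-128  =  181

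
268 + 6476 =6744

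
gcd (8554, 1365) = 91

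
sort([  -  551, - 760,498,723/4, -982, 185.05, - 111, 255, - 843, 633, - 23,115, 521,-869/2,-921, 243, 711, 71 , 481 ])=[ - 982, - 921, - 843, - 760,-551,-869/2,  -  111, - 23, 71, 115,723/4,185.05, 243, 255,481, 498, 521, 633, 711] 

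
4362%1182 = 816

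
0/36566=0 = 0.00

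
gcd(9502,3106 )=2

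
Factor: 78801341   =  17^2*19^1*113^1*127^1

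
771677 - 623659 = 148018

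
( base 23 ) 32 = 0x47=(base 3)2122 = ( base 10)71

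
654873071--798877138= 1453750209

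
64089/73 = 64089/73  =  877.93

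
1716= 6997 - 5281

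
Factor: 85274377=2293^1*37189^1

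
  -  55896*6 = -335376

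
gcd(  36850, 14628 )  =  2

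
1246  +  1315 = 2561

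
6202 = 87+6115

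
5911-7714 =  - 1803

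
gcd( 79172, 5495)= 1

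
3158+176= 3334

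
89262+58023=147285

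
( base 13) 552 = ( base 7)2442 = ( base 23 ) 1GF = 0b1110010000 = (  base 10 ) 912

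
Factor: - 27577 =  - 11^1*23^1*109^1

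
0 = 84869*0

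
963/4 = 963/4 = 240.75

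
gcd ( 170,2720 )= 170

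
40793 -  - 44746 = 85539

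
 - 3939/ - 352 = 11 + 67/352 = 11.19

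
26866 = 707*38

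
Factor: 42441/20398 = 2^( - 1)*3^1*31^( - 1)*43^1 = 129/62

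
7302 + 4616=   11918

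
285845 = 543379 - 257534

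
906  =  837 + 69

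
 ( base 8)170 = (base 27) 4c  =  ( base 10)120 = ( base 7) 231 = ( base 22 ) 5A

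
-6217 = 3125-9342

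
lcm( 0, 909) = 0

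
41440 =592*70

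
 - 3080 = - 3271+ 191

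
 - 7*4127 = -28889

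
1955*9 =17595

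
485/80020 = 97/16004 = 0.01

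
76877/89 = 76877/89 = 863.79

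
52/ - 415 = - 52/415 = -0.13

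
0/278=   0 = 0.00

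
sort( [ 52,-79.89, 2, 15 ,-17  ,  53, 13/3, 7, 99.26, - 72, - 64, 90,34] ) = [ - 79.89,-72, - 64,-17, 2,13/3, 7,15, 34,52,53,90, 99.26]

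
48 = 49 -1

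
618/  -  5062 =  - 309/2531= - 0.12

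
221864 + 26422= 248286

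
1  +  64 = 65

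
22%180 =22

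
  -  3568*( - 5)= 17840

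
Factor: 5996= 2^2*1499^1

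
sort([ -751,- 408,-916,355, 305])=[ - 916, - 751,  -  408, 305, 355] 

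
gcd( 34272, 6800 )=272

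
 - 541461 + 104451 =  - 437010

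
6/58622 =3/29311 = 0.00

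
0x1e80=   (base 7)31523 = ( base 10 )7808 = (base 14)2BBA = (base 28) 9QO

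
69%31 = 7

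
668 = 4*167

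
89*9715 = 864635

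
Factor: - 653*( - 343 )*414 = 2^1*3^2*7^3*23^1*653^1 = 92727306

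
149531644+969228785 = 1118760429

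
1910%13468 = 1910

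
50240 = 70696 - 20456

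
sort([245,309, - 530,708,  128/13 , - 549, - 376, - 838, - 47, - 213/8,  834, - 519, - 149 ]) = [ - 838, - 549, - 530, - 519, - 376, -149,-47, - 213/8, 128/13,245, 309, 708, 834 ]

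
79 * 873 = 68967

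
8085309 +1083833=9169142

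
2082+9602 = 11684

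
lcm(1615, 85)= 1615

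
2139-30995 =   -  28856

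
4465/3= 1488 + 1/3  =  1488.33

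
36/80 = 9/20 = 0.45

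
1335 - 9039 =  - 7704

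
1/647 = 1/647 = 0.00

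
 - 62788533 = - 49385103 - 13403430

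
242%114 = 14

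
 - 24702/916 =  - 27  +  15/458 =- 26.97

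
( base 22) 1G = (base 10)38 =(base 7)53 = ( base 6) 102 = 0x26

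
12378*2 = 24756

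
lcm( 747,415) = 3735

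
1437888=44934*32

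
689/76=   9 + 5/76= 9.07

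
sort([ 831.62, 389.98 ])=[ 389.98, 831.62]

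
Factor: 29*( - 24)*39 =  - 2^3*3^2*13^1 * 29^1= - 27144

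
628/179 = 3 + 91/179 = 3.51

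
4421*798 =3527958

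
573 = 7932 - 7359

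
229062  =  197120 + 31942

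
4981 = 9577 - 4596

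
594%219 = 156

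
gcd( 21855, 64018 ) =1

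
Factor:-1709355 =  - 3^1*5^1*113957^1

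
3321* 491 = 1630611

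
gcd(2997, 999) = 999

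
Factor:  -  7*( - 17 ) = 7^1 * 17^1 = 119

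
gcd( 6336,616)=88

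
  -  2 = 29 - 31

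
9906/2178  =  4 + 199/363 = 4.55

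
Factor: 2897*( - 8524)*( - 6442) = 2^3  *  2131^1*2897^1*3221^1 = 159078928376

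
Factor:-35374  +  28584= - 2^1*5^1*7^1*97^1  =  - 6790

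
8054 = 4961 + 3093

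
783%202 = 177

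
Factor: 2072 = 2^3*7^1*37^1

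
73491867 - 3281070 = 70210797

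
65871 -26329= 39542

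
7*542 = 3794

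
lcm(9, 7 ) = 63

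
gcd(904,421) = 1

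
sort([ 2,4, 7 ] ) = [ 2, 4,7] 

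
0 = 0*7964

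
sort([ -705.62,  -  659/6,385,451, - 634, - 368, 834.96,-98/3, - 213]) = [-705.62, - 634, - 368,-213,  -  659/6,- 98/3,385, 451,  834.96]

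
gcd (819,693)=63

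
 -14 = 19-33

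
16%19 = 16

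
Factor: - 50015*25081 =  - 1254426215 = - 5^1*7^2*1429^1*3583^1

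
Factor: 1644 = 2^2*3^1  *  137^1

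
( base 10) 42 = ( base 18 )26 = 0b101010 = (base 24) 1i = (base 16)2A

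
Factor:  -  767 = - 13^1 *59^1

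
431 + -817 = - 386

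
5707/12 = 475 + 7/12 = 475.58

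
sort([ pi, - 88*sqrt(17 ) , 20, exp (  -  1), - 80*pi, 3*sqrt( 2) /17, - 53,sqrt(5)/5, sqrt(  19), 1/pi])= [ - 88*sqrt(17 ), - 80*pi, - 53, 3 * sqrt( 2 ) /17 , 1/pi, exp ( - 1),sqrt(5)/5,pi, sqrt(19),  20]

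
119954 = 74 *1621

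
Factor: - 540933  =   - 3^1*180311^1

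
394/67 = 394/67 = 5.88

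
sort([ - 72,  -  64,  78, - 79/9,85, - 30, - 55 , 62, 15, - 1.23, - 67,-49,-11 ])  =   [  -  72, - 67, - 64, - 55, - 49,-30, - 11, - 79/9,-1.23, 15,62,78,85 ]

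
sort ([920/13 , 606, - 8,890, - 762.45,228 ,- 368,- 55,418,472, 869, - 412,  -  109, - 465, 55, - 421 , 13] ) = [ - 762.45, - 465, -421, - 412, - 368, - 109 , - 55, - 8,13,55,920/13 , 228, 418 , 472,606, 869,890]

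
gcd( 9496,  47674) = 2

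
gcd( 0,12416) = 12416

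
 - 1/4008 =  - 1/4008=- 0.00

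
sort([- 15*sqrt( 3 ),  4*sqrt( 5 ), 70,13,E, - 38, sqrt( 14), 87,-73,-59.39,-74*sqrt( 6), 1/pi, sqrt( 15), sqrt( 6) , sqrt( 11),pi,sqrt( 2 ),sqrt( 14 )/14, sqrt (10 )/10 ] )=[ - 74*sqrt (6),  -  73, - 59.39, - 38, - 15*sqrt (3) , sqrt( 14) /14, sqrt( 10 )/10, 1/pi,sqrt( 2 ), sqrt (6 ),E, pi, sqrt( 11 ),sqrt( 14),sqrt (15),4*sqrt( 5), 13, 70 , 87 ]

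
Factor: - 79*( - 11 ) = 11^1*79^1 = 869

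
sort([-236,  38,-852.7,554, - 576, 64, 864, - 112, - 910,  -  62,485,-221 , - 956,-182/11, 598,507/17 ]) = [ -956, - 910, - 852.7, - 576, -236,  -  221, - 112, - 62,-182/11,507/17,38,64, 485,554,598, 864 ]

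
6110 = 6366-256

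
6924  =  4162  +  2762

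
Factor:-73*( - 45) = 3^2*5^1* 73^1 = 3285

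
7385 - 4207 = 3178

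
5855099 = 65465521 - 59610422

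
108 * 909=98172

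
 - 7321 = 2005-9326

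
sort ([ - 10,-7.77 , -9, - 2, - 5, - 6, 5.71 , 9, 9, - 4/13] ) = [ - 10,  -  9 , - 7.77, - 6, - 5, - 2, - 4/13, 5.71,  9 , 9]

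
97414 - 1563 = 95851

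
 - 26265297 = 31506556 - 57771853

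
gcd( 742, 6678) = 742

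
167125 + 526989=694114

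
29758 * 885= 26335830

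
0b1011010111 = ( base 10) 727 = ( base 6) 3211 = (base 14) 39d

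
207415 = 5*41483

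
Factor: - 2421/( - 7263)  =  1/3=3^ (-1)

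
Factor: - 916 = -2^2*229^1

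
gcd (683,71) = 1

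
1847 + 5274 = 7121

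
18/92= 9/46 = 0.20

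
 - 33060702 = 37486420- 70547122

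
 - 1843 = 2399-4242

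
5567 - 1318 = 4249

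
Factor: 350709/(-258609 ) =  - 13^ (-1)*19^( - 1)*349^(  -  1)*116903^1 = - 116903/86203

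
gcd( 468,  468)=468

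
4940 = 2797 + 2143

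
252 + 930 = 1182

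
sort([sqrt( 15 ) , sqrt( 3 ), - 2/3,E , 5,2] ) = [-2/3,sqrt(3 ),2 , E, sqrt( 15 ), 5 ]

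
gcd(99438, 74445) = 3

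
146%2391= 146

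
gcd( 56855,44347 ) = 1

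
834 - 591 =243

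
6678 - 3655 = 3023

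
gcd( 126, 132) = 6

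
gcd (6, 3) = 3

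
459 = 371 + 88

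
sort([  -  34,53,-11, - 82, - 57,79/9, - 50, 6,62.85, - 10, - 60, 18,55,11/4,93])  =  [ - 82, - 60, - 57,-50, - 34, - 11,  -  10,11/4,6,  79/9,  18,53, 55,62.85,93]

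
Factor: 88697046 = 2^1*  3^1 * 43^1*343787^1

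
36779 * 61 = 2243519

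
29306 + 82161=111467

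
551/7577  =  551/7577 = 0.07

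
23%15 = 8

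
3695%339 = 305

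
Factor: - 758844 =- 2^2*3^2*107^1*197^1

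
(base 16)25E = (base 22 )15C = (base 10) 606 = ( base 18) 1fc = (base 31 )jh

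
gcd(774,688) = 86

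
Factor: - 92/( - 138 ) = 2^1*3^( - 1) = 2/3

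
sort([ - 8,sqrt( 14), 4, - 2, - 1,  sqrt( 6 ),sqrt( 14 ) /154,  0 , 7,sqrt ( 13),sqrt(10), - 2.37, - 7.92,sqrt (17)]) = [- 8, - 7.92,-2.37,-2, - 1,0, sqrt( 14)/154,sqrt( 6),sqrt( 10), sqrt( 13),sqrt ( 14),4,sqrt( 17),7]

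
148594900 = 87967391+60627509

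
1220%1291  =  1220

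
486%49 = 45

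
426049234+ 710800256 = 1136849490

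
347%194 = 153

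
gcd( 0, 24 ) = 24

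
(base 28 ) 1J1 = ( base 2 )10100100101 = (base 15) 5cc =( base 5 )20232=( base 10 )1317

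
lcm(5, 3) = 15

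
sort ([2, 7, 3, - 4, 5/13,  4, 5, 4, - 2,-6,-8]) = [ - 8, - 6,-4, - 2,5/13, 2,3,  4 , 4, 5, 7] 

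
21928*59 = 1293752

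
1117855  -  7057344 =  - 5939489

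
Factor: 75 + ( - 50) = 5^2 = 25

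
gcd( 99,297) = 99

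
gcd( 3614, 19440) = 2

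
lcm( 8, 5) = 40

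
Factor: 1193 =1193^1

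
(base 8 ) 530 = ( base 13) 206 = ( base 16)158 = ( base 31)B3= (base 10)344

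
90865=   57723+33142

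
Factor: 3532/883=4   =  2^2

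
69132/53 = 69132/53= 1304.38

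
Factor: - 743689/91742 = -2^(-1)*7^( - 1)*6553^(-1)*743689^1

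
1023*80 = 81840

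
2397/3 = 799 = 799.00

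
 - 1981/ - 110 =1981/110 = 18.01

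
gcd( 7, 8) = 1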